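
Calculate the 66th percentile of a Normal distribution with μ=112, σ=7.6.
115.1347

We have X ~ Normal(μ=112, σ=7.6).

We want to find x such that P(X ≤ x) = 0.66.

This is the 66th percentile, which means 66% of values fall below this point.

Using the inverse CDF (quantile function):
x = F⁻¹(0.66) = 115.1347

Verification: P(X ≤ 115.1347) = 0.66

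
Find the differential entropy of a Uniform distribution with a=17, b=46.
3.3673 nats

We have X ~ Uniform(a=17, b=46).

The differential entropy measures the uncertainty or information content of the distribution.

For a Uniform distribution with a=17, b=46:
h(X) = 3.3673 nats

(In bits, this would be 4.8580 bits.)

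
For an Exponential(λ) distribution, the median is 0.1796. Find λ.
λ = 3.8594

For X ~ Exponential(λ), the CDF is F(x) = 1 - e^(-λx).
The median m satisfies F(m) = 0.5:
1 - e^(-λm) = 0.5
e^(-λm) = 0.5
λm = ln(2)
m = ln(2) / λ

Given m = 0.1796:
λ = ln(2) / 0.1796 = 0.693147 / 0.1796 = 3.8594

Verification: ln(2) / 3.8594 = 0.1796 ✓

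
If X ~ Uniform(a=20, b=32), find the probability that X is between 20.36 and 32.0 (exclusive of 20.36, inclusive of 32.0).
0.970000

We have X ~ Uniform(a=20, b=32).

To find P(20.36 < X ≤ 32.0), we use:
P(20.36 < X ≤ 32.0) = P(X ≤ 32.0) - P(X ≤ 20.36)
                 = F(32.0) - F(20.36)
                 = 1.000000 - 0.030000
                 = 0.970000

So there's approximately a 97.0% chance that X falls in this range.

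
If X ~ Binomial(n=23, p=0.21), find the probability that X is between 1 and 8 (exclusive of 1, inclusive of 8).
0.931963

We have X ~ Binomial(n=23, p=0.21).

To find P(1 < X ≤ 8), we use:
P(1 < X ≤ 8) = P(X ≤ 8) - P(X ≤ 1)
                 = F(8) - F(1)
                 = 0.963407 - 0.031444
                 = 0.931963

So there's approximately a 93.2% chance that X falls in this range.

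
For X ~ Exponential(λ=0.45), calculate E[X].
2.2222

We have X ~ Exponential(λ=0.45).

For an Exponential distribution with λ=0.45:
E[X] = 2.2222

This is the expected (average) value of X.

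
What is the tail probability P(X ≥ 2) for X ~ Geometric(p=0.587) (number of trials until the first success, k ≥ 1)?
0.413000

We have X ~ Geometric(p=0.587) (number of trials until the first success, k ≥ 1).

For discrete distributions, P(X ≥ 2) = 1 - P(X ≤ 1).

P(X ≤ 1) = 0.587000
P(X ≥ 2) = 1 - 0.587000 = 0.413000

So there's approximately a 41.3% chance that X is at least 2.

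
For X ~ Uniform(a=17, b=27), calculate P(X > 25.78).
0.122000

We have X ~ Uniform(a=17, b=27).

P(X > 25.78) = 1 - P(X ≤ 25.78)
                = 1 - F(25.78)
                = 1 - 0.878000
                = 0.122000

So there's approximately a 12.2% chance that X exceeds 25.78.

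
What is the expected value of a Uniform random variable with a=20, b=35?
27.5000

We have X ~ Uniform(a=20, b=35).

For a Uniform distribution with a=20, b=35:
E[X] = 27.5000

This is the expected (average) value of X.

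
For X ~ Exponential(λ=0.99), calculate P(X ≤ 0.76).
0.528766

We have X ~ Exponential(λ=0.99).

The CDF gives us P(X ≤ k).

Using the CDF:
P(X ≤ 0.76) = 0.528766

This means there's approximately a 52.9% chance that X is at most 0.76.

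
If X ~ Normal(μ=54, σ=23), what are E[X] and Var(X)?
E[X] = 54.0000, Var(X) = 529.0000

We have X ~ Normal(μ=54, σ=23).

For a Normal distribution with μ=54, σ=23:

Expected value:
E[X] = 54.0000

Variance:
Var(X) = 529.0000

Standard deviation:
σ = √Var(X) = 23.0000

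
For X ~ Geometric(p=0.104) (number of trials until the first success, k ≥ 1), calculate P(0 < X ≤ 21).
0.900352

We have X ~ Geometric(p=0.104) (number of trials until the first success, k ≥ 1).

To find P(0 < X ≤ 21), we use:
P(0 < X ≤ 21) = P(X ≤ 21) - P(X ≤ 0)
                 = F(21) - F(0)
                 = 0.900352 - 0.000000
                 = 0.900352

So there's approximately a 90.0% chance that X falls in this range.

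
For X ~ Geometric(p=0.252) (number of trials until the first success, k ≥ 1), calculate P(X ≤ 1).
0.252000

We have X ~ Geometric(p=0.252) (number of trials until the first success, k ≥ 1).

The CDF gives us P(X ≤ k).

Using the CDF:
P(X ≤ 1) = 0.252000

This means there's approximately a 25.2% chance that X is at most 1.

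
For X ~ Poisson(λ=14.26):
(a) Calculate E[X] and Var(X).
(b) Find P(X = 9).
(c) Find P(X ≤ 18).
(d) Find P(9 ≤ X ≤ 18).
(a) E[X] = 14.2600, Var(X) = 14.2600
(b) P(X = 9) = 0.043080
(c) P(X ≤ 18) = 0.867695
(d) P(9 ≤ X ≤ 18) = 0.813124

We have X ~ Poisson(λ=14.26).

(a) Moments:
E[X] = 14.2600
Var(X) = 14.2600
σ = √Var(X) = 3.7762

(b) Point probability using PMF:
P(X = 9) = 0.043080

(c) Cumulative probability using CDF:
P(X ≤ 18) = F(18) = 0.867695

(d) Range probability:
P(9 ≤ X ≤ 18) = P(X ≤ 18) - P(X ≤ 8)
                   = F(18) - F(8)
                   = 0.867695 - 0.054570
                   = 0.813124

This means approximately 81.3% of outcomes fall in the interval [9, 18].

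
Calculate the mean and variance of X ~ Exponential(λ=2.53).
E[X] = 0.3953, Var(X) = 0.1562

We have X ~ Exponential(λ=2.53).

For an Exponential distribution with λ=2.53:

Expected value:
E[X] = 0.3953

Variance:
Var(X) = 0.1562

Standard deviation:
σ = √Var(X) = 0.3953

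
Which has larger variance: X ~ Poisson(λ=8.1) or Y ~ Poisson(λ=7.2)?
X has larger variance (8.1000 > 7.2000)

Compute the variance for each distribution:

X ~ Poisson(λ=8.1):
Var(X) = 8.1000

Y ~ Poisson(λ=7.2):
Var(Y) = 7.2000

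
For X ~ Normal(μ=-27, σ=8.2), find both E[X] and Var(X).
E[X] = -27.0000, Var(X) = 67.2400

We have X ~ Normal(μ=-27, σ=8.2).

For a Normal distribution with μ=-27, σ=8.2:

Expected value:
E[X] = -27.0000

Variance:
Var(X) = 67.2400

Standard deviation:
σ = √Var(X) = 8.2000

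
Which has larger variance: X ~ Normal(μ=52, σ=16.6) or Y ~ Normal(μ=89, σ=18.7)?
Y has larger variance (349.6900 > 275.5600)

Compute the variance for each distribution:

X ~ Normal(μ=52, σ=16.6):
Var(X) = 275.5600

Y ~ Normal(μ=89, σ=18.7):
Var(Y) = 349.6900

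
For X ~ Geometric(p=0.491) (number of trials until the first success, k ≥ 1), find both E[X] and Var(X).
E[X] = 2.0367, Var(X) = 2.1113

We have X ~ Geometric(p=0.491) (number of trials until the first success, k ≥ 1).

For a Geometric distribution with p=0.491 (number of trials until the first success, k ≥ 1):

Expected value:
E[X] = 2.0367

Variance:
Var(X) = 2.1113

Standard deviation:
σ = √Var(X) = 1.4530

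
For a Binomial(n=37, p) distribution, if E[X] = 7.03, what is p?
p = 0.19

For a Binomial(n, p) distribution:
E[X] = n × p

Given n = 37 and E[X] = 7.03:
7.03 = 37 × p
p = 7.03 / 37 = 0.19

Verification: Binomial(37, 0.19) has E[X] = 7.03 ✓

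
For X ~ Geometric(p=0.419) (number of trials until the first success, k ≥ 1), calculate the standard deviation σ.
1.8192

We have X ~ Geometric(p=0.419) (number of trials until the first success, k ≥ 1).

For a Geometric distribution with p=0.419 (number of trials until the first success, k ≥ 1):
σ = √Var(X) = 1.8192

The standard deviation is the square root of the variance.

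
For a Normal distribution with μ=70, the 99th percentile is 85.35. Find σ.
σ = 6.5983

For X ~ Normal(μ, σ), the p-th percentile satisfies x = μ + z_p × σ,
where z_p = Φ⁻¹(p) is the standard normal quantile.

Step 1: z_{0.99} = Φ⁻¹(0.99) = 2.3263

Step 2: Solve for σ:
85.35 = 70 + 2.3263 × σ
σ = (85.35 - 70) / 2.3263
σ = 15.35 / 2.3263
σ = 6.5983

Verification: μ + z × σ = 70 + 2.3263 × 6.5983 = 85.35 ✓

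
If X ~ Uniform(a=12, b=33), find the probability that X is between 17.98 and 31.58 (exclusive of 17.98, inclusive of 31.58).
0.647619

We have X ~ Uniform(a=12, b=33).

To find P(17.98 < X ≤ 31.58), we use:
P(17.98 < X ≤ 31.58) = P(X ≤ 31.58) - P(X ≤ 17.98)
                 = F(31.58) - F(17.98)
                 = 0.932381 - 0.284762
                 = 0.647619

So there's approximately a 64.8% chance that X falls in this range.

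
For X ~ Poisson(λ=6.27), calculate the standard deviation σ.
2.5040

We have X ~ Poisson(λ=6.27).

For a Poisson distribution with λ=6.27:
σ = √Var(X) = 2.5040

The standard deviation is the square root of the variance.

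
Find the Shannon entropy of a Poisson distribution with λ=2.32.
1.7889 nats

We have X ~ Poisson(λ=2.32).

The Shannon entropy measures the uncertainty or information content of the distribution.

For a Poisson distribution with λ=2.32:
H(X) = 1.7889 nats

(In bits, this would be 2.5808 bits.)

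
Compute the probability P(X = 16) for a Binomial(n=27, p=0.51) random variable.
0.106779

We have X ~ Binomial(n=27, p=0.51).

For a Binomial distribution, the PMF gives us the probability of each outcome.

Using the PMF formula:
P(X = 16) = 0.106779

Rounded to 4 decimal places: 0.1068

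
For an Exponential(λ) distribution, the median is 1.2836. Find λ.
λ = 0.5400

For X ~ Exponential(λ), the CDF is F(x) = 1 - e^(-λx).
The median m satisfies F(m) = 0.5:
1 - e^(-λm) = 0.5
e^(-λm) = 0.5
λm = ln(2)
m = ln(2) / λ

Given m = 1.2836:
λ = ln(2) / 1.2836 = 0.693147 / 1.2836 = 0.5400

Verification: ln(2) / 0.5400 = 1.2836 ✓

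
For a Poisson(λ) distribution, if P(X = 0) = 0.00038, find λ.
λ = 7.8753

For a Poisson(λ) distribution, the PMF at 0 is:
P(X = 0) = λ^0 e^(-λ) / 0! = e^(-λ)

Given P(X = 0) = 0.00038:
e^(-λ) = 0.00038
-λ = ln(0.00038)
λ = -ln(0.00038) = 7.8753

Verification: e^(-7.8753) = 0.00038 ✓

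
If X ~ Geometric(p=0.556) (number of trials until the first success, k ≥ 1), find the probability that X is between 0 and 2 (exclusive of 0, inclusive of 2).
0.802864

We have X ~ Geometric(p=0.556) (number of trials until the first success, k ≥ 1).

To find P(0 < X ≤ 2), we use:
P(0 < X ≤ 2) = P(X ≤ 2) - P(X ≤ 0)
                 = F(2) - F(0)
                 = 0.802864 - 0.000000
                 = 0.802864

So there's approximately a 80.3% chance that X falls in this range.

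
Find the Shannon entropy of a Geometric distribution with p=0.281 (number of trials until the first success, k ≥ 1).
2.1135 nats

We have X ~ Geometric(p=0.281) (number of trials until the first success, k ≥ 1).

The Shannon entropy measures the uncertainty or information content of the distribution.

For a Geometric distribution with p=0.281 (number of trials until the first success, k ≥ 1):
H(X) = 2.1135 nats

(In bits, this would be 3.0491 bits.)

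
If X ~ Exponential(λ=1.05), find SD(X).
0.9524

We have X ~ Exponential(λ=1.05).

For an Exponential distribution with λ=1.05:
σ = √Var(X) = 0.9524

The standard deviation is the square root of the variance.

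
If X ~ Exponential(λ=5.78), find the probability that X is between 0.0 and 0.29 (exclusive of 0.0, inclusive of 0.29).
0.812916

We have X ~ Exponential(λ=5.78).

To find P(0.0 < X ≤ 0.29), we use:
P(0.0 < X ≤ 0.29) = P(X ≤ 0.29) - P(X ≤ 0.0)
                 = F(0.29) - F(0.0)
                 = 0.812916 - 0.000000
                 = 0.812916

So there's approximately a 81.3% chance that X falls in this range.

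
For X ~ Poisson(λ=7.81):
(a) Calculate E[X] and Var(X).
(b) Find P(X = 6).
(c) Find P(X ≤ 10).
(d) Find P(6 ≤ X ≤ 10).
(a) E[X] = 7.8100, Var(X) = 7.8100
(b) P(X = 6) = 0.127860
(c) P(X ≤ 10) = 0.834287
(d) P(6 ≤ X ≤ 10) = 0.625020

We have X ~ Poisson(λ=7.81).

(a) Moments:
E[X] = 7.8100
Var(X) = 7.8100
σ = √Var(X) = 2.7946

(b) Point probability using PMF:
P(X = 6) = 0.127860

(c) Cumulative probability using CDF:
P(X ≤ 10) = F(10) = 0.834287

(d) Range probability:
P(6 ≤ X ≤ 10) = P(X ≤ 10) - P(X ≤ 5)
                   = F(10) - F(5)
                   = 0.834287 - 0.209267
                   = 0.625020

This means approximately 62.5% of outcomes fall in the interval [6, 10].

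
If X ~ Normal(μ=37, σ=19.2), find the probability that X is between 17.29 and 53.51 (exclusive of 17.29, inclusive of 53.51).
0.652764

We have X ~ Normal(μ=37, σ=19.2).

To find P(17.29 < X ≤ 53.51), we use:
P(17.29 < X ≤ 53.51) = P(X ≤ 53.51) - P(X ≤ 17.29)
                 = F(53.51) - F(17.29)
                 = 0.805077 - 0.152313
                 = 0.652764

So there's approximately a 65.3% chance that X falls in this range.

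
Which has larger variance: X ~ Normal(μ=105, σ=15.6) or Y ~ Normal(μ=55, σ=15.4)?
X has larger variance (243.3600 > 237.1600)

Compute the variance for each distribution:

X ~ Normal(μ=105, σ=15.6):
Var(X) = 243.3600

Y ~ Normal(μ=55, σ=15.4):
Var(Y) = 237.1600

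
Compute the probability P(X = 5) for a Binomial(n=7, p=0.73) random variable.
0.317367

We have X ~ Binomial(n=7, p=0.73).

For a Binomial distribution, the PMF gives us the probability of each outcome.

Using the PMF formula:
P(X = 5) = 0.317367

Rounded to 4 decimal places: 0.3174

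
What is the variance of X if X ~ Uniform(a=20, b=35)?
18.7500

We have X ~ Uniform(a=20, b=35).

For a Uniform distribution with a=20, b=35:
Var(X) = 18.7500

The variance measures the spread of the distribution around the mean.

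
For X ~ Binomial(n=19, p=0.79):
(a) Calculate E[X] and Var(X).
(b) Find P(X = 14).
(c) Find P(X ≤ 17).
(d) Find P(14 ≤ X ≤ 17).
(a) E[X] = 15.0100, Var(X) = 3.1521
(b) P(X = 14) = 0.175138
(c) P(X ≤ 17) = 0.931338
(d) P(14 ≤ X ≤ 17) = 0.738419

We have X ~ Binomial(n=19, p=0.79).

(a) Moments:
E[X] = 15.0100
Var(X) = 3.1521
σ = √Var(X) = 1.7754

(b) Point probability using PMF:
P(X = 14) = 0.175138

(c) Cumulative probability using CDF:
P(X ≤ 17) = F(17) = 0.931338

(d) Range probability:
P(14 ≤ X ≤ 17) = P(X ≤ 17) - P(X ≤ 13)
                   = F(17) - F(13)
                   = 0.931338 - 0.192919
                   = 0.738419

This means approximately 73.8% of outcomes fall in the interval [14, 17].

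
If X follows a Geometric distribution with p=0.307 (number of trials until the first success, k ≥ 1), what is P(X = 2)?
0.212751

We have X ~ Geometric(p=0.307) (number of trials until the first success, k ≥ 1).

For a Geometric distribution, the PMF gives us the probability of each outcome.

Using the PMF formula:
P(X = 2) = 0.212751

Rounded to 4 decimal places: 0.2128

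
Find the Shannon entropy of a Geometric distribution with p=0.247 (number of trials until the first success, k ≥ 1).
2.2632 nats

We have X ~ Geometric(p=0.247) (number of trials until the first success, k ≥ 1).

The Shannon entropy measures the uncertainty or information content of the distribution.

For a Geometric distribution with p=0.247 (number of trials until the first success, k ≥ 1):
H(X) = 2.2632 nats

(In bits, this would be 3.2651 bits.)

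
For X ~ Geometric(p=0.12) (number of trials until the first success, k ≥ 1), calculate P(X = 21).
0.009308

We have X ~ Geometric(p=0.12) (number of trials until the first success, k ≥ 1).

For a Geometric distribution, the PMF gives us the probability of each outcome.

Using the PMF formula:
P(X = 21) = 0.009308

Rounded to 4 decimal places: 0.0093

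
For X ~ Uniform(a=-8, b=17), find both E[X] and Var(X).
E[X] = 4.5000, Var(X) = 52.0833

We have X ~ Uniform(a=-8, b=17).

For a Uniform distribution with a=-8, b=17:

Expected value:
E[X] = 4.5000

Variance:
Var(X) = 52.0833

Standard deviation:
σ = √Var(X) = 7.2169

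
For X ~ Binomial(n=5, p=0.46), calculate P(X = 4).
0.120891

We have X ~ Binomial(n=5, p=0.46).

For a Binomial distribution, the PMF gives us the probability of each outcome.

Using the PMF formula:
P(X = 4) = 0.120891

Rounded to 4 decimal places: 0.1209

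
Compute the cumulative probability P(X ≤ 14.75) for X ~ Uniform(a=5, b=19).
0.696429

We have X ~ Uniform(a=5, b=19).

The CDF gives us P(X ≤ k).

Using the CDF:
P(X ≤ 14.75) = 0.696429

This means there's approximately a 69.6% chance that X is at most 14.75.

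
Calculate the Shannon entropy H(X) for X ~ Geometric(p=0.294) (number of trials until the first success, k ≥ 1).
2.0602 nats

We have X ~ Geometric(p=0.294) (number of trials until the first success, k ≥ 1).

The Shannon entropy measures the uncertainty or information content of the distribution.

For a Geometric distribution with p=0.294 (number of trials until the first success, k ≥ 1):
H(X) = 2.0602 nats

(In bits, this would be 2.9722 bits.)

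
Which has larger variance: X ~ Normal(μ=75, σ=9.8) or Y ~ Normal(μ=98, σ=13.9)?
Y has larger variance (193.2100 > 96.0400)

Compute the variance for each distribution:

X ~ Normal(μ=75, σ=9.8):
Var(X) = 96.0400

Y ~ Normal(μ=98, σ=13.9):
Var(Y) = 193.2100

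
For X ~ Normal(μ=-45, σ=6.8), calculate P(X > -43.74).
0.426499

We have X ~ Normal(μ=-45, σ=6.8).

P(X > -43.74) = 1 - P(X ≤ -43.74)
                = 1 - F(-43.74)
                = 1 - 0.573501
                = 0.426499

So there's approximately a 42.6% chance that X exceeds -43.74.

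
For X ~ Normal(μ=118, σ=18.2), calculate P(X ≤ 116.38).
0.464537

We have X ~ Normal(μ=118, σ=18.2).

The CDF gives us P(X ≤ k).

Using the CDF:
P(X ≤ 116.38) = 0.464537

This means there's approximately a 46.5% chance that X is at most 116.38.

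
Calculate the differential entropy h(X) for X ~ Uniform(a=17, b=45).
3.3322 nats

We have X ~ Uniform(a=17, b=45).

The differential entropy measures the uncertainty or information content of the distribution.

For a Uniform distribution with a=17, b=45:
h(X) = 3.3322 nats

(In bits, this would be 4.8074 bits.)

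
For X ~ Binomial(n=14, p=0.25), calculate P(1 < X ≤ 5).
0.787363

We have X ~ Binomial(n=14, p=0.25).

To find P(1 < X ≤ 5), we use:
P(1 < X ≤ 5) = P(X ≤ 5) - P(X ≤ 1)
                 = F(5) - F(1)
                 = 0.888331 - 0.100968
                 = 0.787363

So there's approximately a 78.7% chance that X falls in this range.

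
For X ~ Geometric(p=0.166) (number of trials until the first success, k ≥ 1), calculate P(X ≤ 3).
0.419906

We have X ~ Geometric(p=0.166) (number of trials until the first success, k ≥ 1).

The CDF gives us P(X ≤ k).

Using the CDF:
P(X ≤ 3) = 0.419906

This means there's approximately a 42.0% chance that X is at most 3.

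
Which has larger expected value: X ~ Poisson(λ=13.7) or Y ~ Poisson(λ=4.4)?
X has larger mean (13.7000 > 4.4000)

Compute the expected value for each distribution:

X ~ Poisson(λ=13.7):
E[X] = 13.7000

Y ~ Poisson(λ=4.4):
E[Y] = 4.4000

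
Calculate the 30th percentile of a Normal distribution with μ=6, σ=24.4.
-6.7954

We have X ~ Normal(μ=6, σ=24.4).

We want to find x such that P(X ≤ x) = 0.3.

This is the 30th percentile, which means 30% of values fall below this point.

Using the inverse CDF (quantile function):
x = F⁻¹(0.3) = -6.7954

Verification: P(X ≤ -6.7954) = 0.3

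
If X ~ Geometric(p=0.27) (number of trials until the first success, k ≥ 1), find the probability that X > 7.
0.110474

We have X ~ Geometric(p=0.27) (number of trials until the first success, k ≥ 1).

P(X > 7) = 1 - P(X ≤ 7)
                = 1 - F(7)
                = 1 - 0.889526
                = 0.110474

So there's approximately a 11.0% chance that X exceeds 7.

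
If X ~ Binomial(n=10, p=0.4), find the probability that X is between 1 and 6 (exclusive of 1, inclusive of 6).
0.898881

We have X ~ Binomial(n=10, p=0.4).

To find P(1 < X ≤ 6), we use:
P(1 < X ≤ 6) = P(X ≤ 6) - P(X ≤ 1)
                 = F(6) - F(1)
                 = 0.945238 - 0.046357
                 = 0.898881

So there's approximately a 89.9% chance that X falls in this range.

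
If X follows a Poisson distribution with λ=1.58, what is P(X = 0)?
0.205975

We have X ~ Poisson(λ=1.58).

For a Poisson distribution, the PMF gives us the probability of each outcome.

Using the PMF formula:
P(X = 0) = 0.205975

Rounded to 4 decimal places: 0.2060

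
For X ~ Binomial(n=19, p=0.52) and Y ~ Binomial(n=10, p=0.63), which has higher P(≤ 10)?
Y has higher probability (P(Y ≤ 10) = 1.0000 > P(X ≤ 10) = 0.6105)

Compute P(≤ 10) for each distribution:

X ~ Binomial(n=19, p=0.52):
P(X ≤ 10) = 0.6105

Y ~ Binomial(n=10, p=0.63):
P(Y ≤ 10) = 1.0000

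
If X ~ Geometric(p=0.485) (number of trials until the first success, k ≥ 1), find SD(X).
1.4797

We have X ~ Geometric(p=0.485) (number of trials until the first success, k ≥ 1).

For a Geometric distribution with p=0.485 (number of trials until the first success, k ≥ 1):
σ = √Var(X) = 1.4797

The standard deviation is the square root of the variance.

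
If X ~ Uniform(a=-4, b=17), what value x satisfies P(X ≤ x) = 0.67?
10.0700

We have X ~ Uniform(a=-4, b=17).

We want to find x such that P(X ≤ x) = 0.67.

This is the 67th percentile, which means 67% of values fall below this point.

Using the inverse CDF (quantile function):
x = F⁻¹(0.67) = 10.0700

Verification: P(X ≤ 10.0700) = 0.67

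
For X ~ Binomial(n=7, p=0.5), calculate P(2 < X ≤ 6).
0.765625

We have X ~ Binomial(n=7, p=0.5).

To find P(2 < X ≤ 6), we use:
P(2 < X ≤ 6) = P(X ≤ 6) - P(X ≤ 2)
                 = F(6) - F(2)
                 = 0.992188 - 0.226562
                 = 0.765625

So there's approximately a 76.6% chance that X falls in this range.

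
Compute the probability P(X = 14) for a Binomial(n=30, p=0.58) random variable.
0.066468

We have X ~ Binomial(n=30, p=0.58).

For a Binomial distribution, the PMF gives us the probability of each outcome.

Using the PMF formula:
P(X = 14) = 0.066468

Rounded to 4 decimal places: 0.0665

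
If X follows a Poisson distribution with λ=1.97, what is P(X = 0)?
0.139457

We have X ~ Poisson(λ=1.97).

For a Poisson distribution, the PMF gives us the probability of each outcome.

Using the PMF formula:
P(X = 0) = 0.139457

Rounded to 4 decimal places: 0.1395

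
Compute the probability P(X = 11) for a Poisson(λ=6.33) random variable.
0.029188

We have X ~ Poisson(λ=6.33).

For a Poisson distribution, the PMF gives us the probability of each outcome.

Using the PMF formula:
P(X = 11) = 0.029188

Rounded to 4 decimal places: 0.0292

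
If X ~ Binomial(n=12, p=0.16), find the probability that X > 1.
0.594509

We have X ~ Binomial(n=12, p=0.16).

P(X > 1) = 1 - P(X ≤ 1)
                = 1 - F(1)
                = 1 - 0.405491
                = 0.594509

So there's approximately a 59.5% chance that X exceeds 1.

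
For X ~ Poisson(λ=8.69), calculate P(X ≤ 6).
0.236493

We have X ~ Poisson(λ=8.69).

The CDF gives us P(X ≤ k).

Using the CDF:
P(X ≤ 6) = 0.236493

This means there's approximately a 23.6% chance that X is at most 6.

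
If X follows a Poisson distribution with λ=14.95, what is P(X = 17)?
0.084165

We have X ~ Poisson(λ=14.95).

For a Poisson distribution, the PMF gives us the probability of each outcome.

Using the PMF formula:
P(X = 17) = 0.084165

Rounded to 4 decimal places: 0.0842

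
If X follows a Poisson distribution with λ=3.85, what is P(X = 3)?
0.202394

We have X ~ Poisson(λ=3.85).

For a Poisson distribution, the PMF gives us the probability of each outcome.

Using the PMF formula:
P(X = 3) = 0.202394

Rounded to 4 decimal places: 0.2024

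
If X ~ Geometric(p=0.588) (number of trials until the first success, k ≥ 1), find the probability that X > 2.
0.169744

We have X ~ Geometric(p=0.588) (number of trials until the first success, k ≥ 1).

P(X > 2) = 1 - P(X ≤ 2)
                = 1 - F(2)
                = 1 - 0.830256
                = 0.169744

So there's approximately a 17.0% chance that X exceeds 2.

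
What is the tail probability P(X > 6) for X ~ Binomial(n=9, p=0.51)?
0.100086

We have X ~ Binomial(n=9, p=0.51).

P(X > 6) = 1 - P(X ≤ 6)
                = 1 - F(6)
                = 1 - 0.899914
                = 0.100086

So there's approximately a 10.0% chance that X exceeds 6.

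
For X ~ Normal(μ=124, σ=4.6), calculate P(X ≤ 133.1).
0.976050

We have X ~ Normal(μ=124, σ=4.6).

The CDF gives us P(X ≤ k).

Using the CDF:
P(X ≤ 133.1) = 0.976050

This means there's approximately a 97.6% chance that X is at most 133.1.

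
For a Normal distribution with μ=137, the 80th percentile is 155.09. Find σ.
σ = 21.4942

For X ~ Normal(μ, σ), the p-th percentile satisfies x = μ + z_p × σ,
where z_p = Φ⁻¹(p) is the standard normal quantile.

Step 1: z_{0.8} = Φ⁻¹(0.8) = 0.8416

Step 2: Solve for σ:
155.09 = 137 + 0.8416 × σ
σ = (155.09 - 137) / 0.8416
σ = 18.09 / 0.8416
σ = 21.4942

Verification: μ + z × σ = 137 + 0.8416 × 21.4942 = 155.09 ✓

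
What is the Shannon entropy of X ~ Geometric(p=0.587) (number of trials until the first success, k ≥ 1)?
1.1549 nats

We have X ~ Geometric(p=0.587) (number of trials until the first success, k ≥ 1).

The Shannon entropy measures the uncertainty or information content of the distribution.

For a Geometric distribution with p=0.587 (number of trials until the first success, k ≥ 1):
H(X) = 1.1549 nats

(In bits, this would be 1.6662 bits.)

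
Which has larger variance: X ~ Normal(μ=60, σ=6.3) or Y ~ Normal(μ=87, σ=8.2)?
Y has larger variance (67.2400 > 39.6900)

Compute the variance for each distribution:

X ~ Normal(μ=60, σ=6.3):
Var(X) = 39.6900

Y ~ Normal(μ=87, σ=8.2):
Var(Y) = 67.2400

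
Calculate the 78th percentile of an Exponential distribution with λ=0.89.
1.7013

We have X ~ Exponential(λ=0.89).

We want to find x such that P(X ≤ x) = 0.78.

This is the 78th percentile, which means 78% of values fall below this point.

Using the inverse CDF (quantile function):
x = F⁻¹(0.78) = 1.7013

Verification: P(X ≤ 1.7013) = 0.78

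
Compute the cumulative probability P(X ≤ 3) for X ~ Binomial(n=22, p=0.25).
0.162392

We have X ~ Binomial(n=22, p=0.25).

The CDF gives us P(X ≤ k).

Using the CDF:
P(X ≤ 3) = 0.162392

This means there's approximately a 16.2% chance that X is at most 3.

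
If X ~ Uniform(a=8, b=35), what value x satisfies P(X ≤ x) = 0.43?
19.6100

We have X ~ Uniform(a=8, b=35).

We want to find x such that P(X ≤ x) = 0.43.

This is the 43rd percentile, which means 43% of values fall below this point.

Using the inverse CDF (quantile function):
x = F⁻¹(0.43) = 19.6100

Verification: P(X ≤ 19.6100) = 0.43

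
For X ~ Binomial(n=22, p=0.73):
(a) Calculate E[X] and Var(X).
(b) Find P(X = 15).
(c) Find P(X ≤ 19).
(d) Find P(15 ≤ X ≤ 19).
(a) E[X] = 16.0600, Var(X) = 4.3362
(b) P(X = 15) = 0.158937
(c) P(X ≤ 19) = 0.959904
(d) P(15 ≤ X ≤ 19) = 0.737767

We have X ~ Binomial(n=22, p=0.73).

(a) Moments:
E[X] = 16.0600
Var(X) = 4.3362
σ = √Var(X) = 2.0824

(b) Point probability using PMF:
P(X = 15) = 0.158937

(c) Cumulative probability using CDF:
P(X ≤ 19) = F(19) = 0.959904

(d) Range probability:
P(15 ≤ X ≤ 19) = P(X ≤ 19) - P(X ≤ 14)
                   = F(19) - F(14)
                   = 0.959904 - 0.222138
                   = 0.737767

This means approximately 73.8% of outcomes fall in the interval [15, 19].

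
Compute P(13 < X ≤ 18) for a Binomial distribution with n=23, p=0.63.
0.633958

We have X ~ Binomial(n=23, p=0.63).

To find P(13 < X ≤ 18), we use:
P(13 < X ≤ 18) = P(X ≤ 18) - P(X ≤ 13)
                 = F(18) - F(13)
                 = 0.963275 - 0.329317
                 = 0.633958

So there's approximately a 63.4% chance that X falls in this range.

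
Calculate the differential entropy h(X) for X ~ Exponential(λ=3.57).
-0.2726 nats

We have X ~ Exponential(λ=3.57).

The differential entropy measures the uncertainty or information content of the distribution.

For an Exponential distribution with λ=3.57:
h(X) = -0.2726 nats

(In bits, this would be -0.3932 bits.)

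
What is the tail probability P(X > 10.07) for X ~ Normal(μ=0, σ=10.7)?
0.173321

We have X ~ Normal(μ=0, σ=10.7).

P(X > 10.07) = 1 - P(X ≤ 10.07)
                = 1 - F(10.07)
                = 1 - 0.826679
                = 0.173321

So there's approximately a 17.3% chance that X exceeds 10.07.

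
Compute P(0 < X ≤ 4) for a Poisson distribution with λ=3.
0.765476

We have X ~ Poisson(λ=3).

To find P(0 < X ≤ 4), we use:
P(0 < X ≤ 4) = P(X ≤ 4) - P(X ≤ 0)
                 = F(4) - F(0)
                 = 0.815263 - 0.049787
                 = 0.765476

So there's approximately a 76.5% chance that X falls in this range.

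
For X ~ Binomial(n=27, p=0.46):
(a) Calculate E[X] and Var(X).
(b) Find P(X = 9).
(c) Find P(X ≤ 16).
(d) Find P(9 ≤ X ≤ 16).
(a) E[X] = 12.4200, Var(X) = 6.7068
(b) P(X = 9) = 0.065885
(c) P(X ≤ 16) = 0.942357
(d) P(9 ≤ X ≤ 16) = 0.878957

We have X ~ Binomial(n=27, p=0.46).

(a) Moments:
E[X] = 12.4200
Var(X) = 6.7068
σ = √Var(X) = 2.5897

(b) Point probability using PMF:
P(X = 9) = 0.065885

(c) Cumulative probability using CDF:
P(X ≤ 16) = F(16) = 0.942357

(d) Range probability:
P(9 ≤ X ≤ 16) = P(X ≤ 16) - P(X ≤ 8)
                   = F(16) - F(8)
                   = 0.942357 - 0.063401
                   = 0.878957

This means approximately 87.9% of outcomes fall in the interval [9, 16].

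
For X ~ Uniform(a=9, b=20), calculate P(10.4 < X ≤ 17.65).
0.659091

We have X ~ Uniform(a=9, b=20).

To find P(10.4 < X ≤ 17.65), we use:
P(10.4 < X ≤ 17.65) = P(X ≤ 17.65) - P(X ≤ 10.4)
                 = F(17.65) - F(10.4)
                 = 0.786364 - 0.127273
                 = 0.659091

So there's approximately a 65.9% chance that X falls in this range.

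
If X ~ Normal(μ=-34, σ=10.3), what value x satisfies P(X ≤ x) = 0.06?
-50.0142

We have X ~ Normal(μ=-34, σ=10.3).

We want to find x such that P(X ≤ x) = 0.06.

This is the 6th percentile, which means 6% of values fall below this point.

Using the inverse CDF (quantile function):
x = F⁻¹(0.06) = -50.0142

Verification: P(X ≤ -50.0142) = 0.06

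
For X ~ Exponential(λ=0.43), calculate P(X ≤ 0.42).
0.165231

We have X ~ Exponential(λ=0.43).

The CDF gives us P(X ≤ k).

Using the CDF:
P(X ≤ 0.42) = 0.165231

This means there's approximately a 16.5% chance that X is at most 0.42.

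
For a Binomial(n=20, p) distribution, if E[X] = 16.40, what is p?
p = 0.82

For a Binomial(n, p) distribution:
E[X] = n × p

Given n = 20 and E[X] = 16.40:
16.40 = 20 × p
p = 16.40 / 20 = 0.82

Verification: Binomial(20, 0.82) has E[X] = 16.40 ✓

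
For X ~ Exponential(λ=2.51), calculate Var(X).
0.1587

We have X ~ Exponential(λ=2.51).

For an Exponential distribution with λ=2.51:
Var(X) = 0.1587

The variance measures the spread of the distribution around the mean.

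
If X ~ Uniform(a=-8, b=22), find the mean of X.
7.0000

We have X ~ Uniform(a=-8, b=22).

For a Uniform distribution with a=-8, b=22:
E[X] = 7.0000

This is the expected (average) value of X.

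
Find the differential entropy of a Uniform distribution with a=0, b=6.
1.7918 nats

We have X ~ Uniform(a=0, b=6).

The differential entropy measures the uncertainty or information content of the distribution.

For a Uniform distribution with a=0, b=6:
h(X) = 1.7918 nats

(In bits, this would be 2.5850 bits.)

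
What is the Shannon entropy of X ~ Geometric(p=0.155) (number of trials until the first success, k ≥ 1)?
2.7825 nats

We have X ~ Geometric(p=0.155) (number of trials until the first success, k ≥ 1).

The Shannon entropy measures the uncertainty or information content of the distribution.

For a Geometric distribution with p=0.155 (number of trials until the first success, k ≥ 1):
H(X) = 2.7825 nats

(In bits, this would be 4.0143 bits.)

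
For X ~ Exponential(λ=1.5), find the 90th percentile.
1.5351

We have X ~ Exponential(λ=1.5).

We want to find x such that P(X ≤ x) = 0.9.

This is the 90th percentile, which means 90% of values fall below this point.

Using the inverse CDF (quantile function):
x = F⁻¹(0.9) = 1.5351

Verification: P(X ≤ 1.5351) = 0.9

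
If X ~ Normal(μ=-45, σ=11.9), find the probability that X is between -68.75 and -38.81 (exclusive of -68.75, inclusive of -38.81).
0.675549

We have X ~ Normal(μ=-45, σ=11.9).

To find P(-68.75 < X ≤ -38.81), we use:
P(-68.75 < X ≤ -38.81) = P(X ≤ -38.81) - P(X ≤ -68.75)
                 = F(-38.81) - F(-68.75)
                 = 0.698527 - 0.022978
                 = 0.675549

So there's approximately a 67.6% chance that X falls in this range.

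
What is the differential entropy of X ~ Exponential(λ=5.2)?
-0.6487 nats

We have X ~ Exponential(λ=5.2).

The differential entropy measures the uncertainty or information content of the distribution.

For an Exponential distribution with λ=5.2:
h(X) = -0.6487 nats

(In bits, this would be -0.9358 bits.)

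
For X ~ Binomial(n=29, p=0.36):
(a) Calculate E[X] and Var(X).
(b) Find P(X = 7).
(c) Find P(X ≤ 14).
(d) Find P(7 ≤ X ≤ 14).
(a) E[X] = 10.4400, Var(X) = 6.6816
(b) P(X = 7) = 0.066591
(c) P(X ≤ 14) = 0.939685
(d) P(7 ≤ X ≤ 14) = 0.880041

We have X ~ Binomial(n=29, p=0.36).

(a) Moments:
E[X] = 10.4400
Var(X) = 6.6816
σ = √Var(X) = 2.5849

(b) Point probability using PMF:
P(X = 7) = 0.066591

(c) Cumulative probability using CDF:
P(X ≤ 14) = F(14) = 0.939685

(d) Range probability:
P(7 ≤ X ≤ 14) = P(X ≤ 14) - P(X ≤ 6)
                   = F(14) - F(6)
                   = 0.939685 - 0.059644
                   = 0.880041

This means approximately 88.0% of outcomes fall in the interval [7, 14].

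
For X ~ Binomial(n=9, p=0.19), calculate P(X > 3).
0.073009

We have X ~ Binomial(n=9, p=0.19).

P(X > 3) = 1 - P(X ≤ 3)
                = 1 - F(3)
                = 1 - 0.926991
                = 0.073009

So there's approximately a 7.3% chance that X exceeds 3.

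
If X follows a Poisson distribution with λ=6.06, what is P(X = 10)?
0.042967

We have X ~ Poisson(λ=6.06).

For a Poisson distribution, the PMF gives us the probability of each outcome.

Using the PMF formula:
P(X = 10) = 0.042967

Rounded to 4 decimal places: 0.0430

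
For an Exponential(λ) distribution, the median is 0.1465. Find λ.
λ = 4.7314

For X ~ Exponential(λ), the CDF is F(x) = 1 - e^(-λx).
The median m satisfies F(m) = 0.5:
1 - e^(-λm) = 0.5
e^(-λm) = 0.5
λm = ln(2)
m = ln(2) / λ

Given m = 0.1465:
λ = ln(2) / 0.1465 = 0.693147 / 0.1465 = 4.7314

Verification: ln(2) / 4.7314 = 0.1465 ✓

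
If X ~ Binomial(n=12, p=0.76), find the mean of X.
9.1200

We have X ~ Binomial(n=12, p=0.76).

For a Binomial distribution with n=12, p=0.76:
E[X] = 9.1200

This is the expected (average) value of X.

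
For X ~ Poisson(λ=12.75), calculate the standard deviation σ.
3.5707

We have X ~ Poisson(λ=12.75).

For a Poisson distribution with λ=12.75:
σ = √Var(X) = 3.5707

The standard deviation is the square root of the variance.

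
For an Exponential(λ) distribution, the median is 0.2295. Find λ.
λ = 3.0202

For X ~ Exponential(λ), the CDF is F(x) = 1 - e^(-λx).
The median m satisfies F(m) = 0.5:
1 - e^(-λm) = 0.5
e^(-λm) = 0.5
λm = ln(2)
m = ln(2) / λ

Given m = 0.2295:
λ = ln(2) / 0.2295 = 0.693147 / 0.2295 = 3.0202

Verification: ln(2) / 3.0202 = 0.2295 ✓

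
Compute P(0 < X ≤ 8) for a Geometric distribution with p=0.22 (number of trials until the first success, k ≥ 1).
0.862989

We have X ~ Geometric(p=0.22) (number of trials until the first success, k ≥ 1).

To find P(0 < X ≤ 8), we use:
P(0 < X ≤ 8) = P(X ≤ 8) - P(X ≤ 0)
                 = F(8) - F(0)
                 = 0.862989 - 0.000000
                 = 0.862989

So there's approximately a 86.3% chance that X falls in this range.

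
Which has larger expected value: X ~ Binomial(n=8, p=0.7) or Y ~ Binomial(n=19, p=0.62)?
Y has larger mean (11.7800 > 5.6000)

Compute the expected value for each distribution:

X ~ Binomial(n=8, p=0.7):
E[X] = 5.6000

Y ~ Binomial(n=19, p=0.62):
E[Y] = 11.7800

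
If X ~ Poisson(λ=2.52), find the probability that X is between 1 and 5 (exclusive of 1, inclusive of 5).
0.673412

We have X ~ Poisson(λ=2.52).

To find P(1 < X ≤ 5), we use:
P(1 < X ≤ 5) = P(X ≤ 5) - P(X ≤ 1)
                 = F(5) - F(1)
                 = 0.956630 - 0.283218
                 = 0.673412

So there's approximately a 67.3% chance that X falls in this range.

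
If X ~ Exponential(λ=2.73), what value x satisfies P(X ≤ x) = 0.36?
0.1635

We have X ~ Exponential(λ=2.73).

We want to find x such that P(X ≤ x) = 0.36.

This is the 36th percentile, which means 36% of values fall below this point.

Using the inverse CDF (quantile function):
x = F⁻¹(0.36) = 0.1635

Verification: P(X ≤ 0.1635) = 0.36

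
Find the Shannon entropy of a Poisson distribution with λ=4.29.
2.1238 nats

We have X ~ Poisson(λ=4.29).

The Shannon entropy measures the uncertainty or information content of the distribution.

For a Poisson distribution with λ=4.29:
H(X) = 2.1238 nats

(In bits, this would be 3.0640 bits.)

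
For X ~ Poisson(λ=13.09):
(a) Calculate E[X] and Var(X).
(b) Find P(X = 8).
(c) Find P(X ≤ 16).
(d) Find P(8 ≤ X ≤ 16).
(a) E[X] = 13.0900, Var(X) = 13.0900
(b) P(X = 8) = 0.044165
(c) P(X ≤ 16) = 0.828957
(d) P(8 ≤ X ≤ 16) = 0.777409

We have X ~ Poisson(λ=13.09).

(a) Moments:
E[X] = 13.0900
Var(X) = 13.0900
σ = √Var(X) = 3.6180

(b) Point probability using PMF:
P(X = 8) = 0.044165

(c) Cumulative probability using CDF:
P(X ≤ 16) = F(16) = 0.828957

(d) Range probability:
P(8 ≤ X ≤ 16) = P(X ≤ 16) - P(X ≤ 7)
                   = F(16) - F(7)
                   = 0.828957 - 0.051548
                   = 0.777409

This means approximately 77.7% of outcomes fall in the interval [8, 16].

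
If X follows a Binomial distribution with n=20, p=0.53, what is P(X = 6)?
0.022050

We have X ~ Binomial(n=20, p=0.53).

For a Binomial distribution, the PMF gives us the probability of each outcome.

Using the PMF formula:
P(X = 6) = 0.022050

Rounded to 4 decimal places: 0.0221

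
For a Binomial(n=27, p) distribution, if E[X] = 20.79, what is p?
p = 0.77

For a Binomial(n, p) distribution:
E[X] = n × p

Given n = 27 and E[X] = 20.79:
20.79 = 27 × p
p = 20.79 / 27 = 0.77

Verification: Binomial(27, 0.77) has E[X] = 20.79 ✓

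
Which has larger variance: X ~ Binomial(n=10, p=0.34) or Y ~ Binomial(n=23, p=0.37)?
Y has larger variance (5.3613 > 2.2440)

Compute the variance for each distribution:

X ~ Binomial(n=10, p=0.34):
Var(X) = 2.2440

Y ~ Binomial(n=23, p=0.37):
Var(Y) = 5.3613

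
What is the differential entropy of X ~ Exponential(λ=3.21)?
-0.1663 nats

We have X ~ Exponential(λ=3.21).

The differential entropy measures the uncertainty or information content of the distribution.

For an Exponential distribution with λ=3.21:
h(X) = -0.1663 nats

(In bits, this would be -0.2399 bits.)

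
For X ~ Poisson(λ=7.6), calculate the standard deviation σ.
2.7568

We have X ~ Poisson(λ=7.6).

For a Poisson distribution with λ=7.6:
σ = √Var(X) = 2.7568

The standard deviation is the square root of the variance.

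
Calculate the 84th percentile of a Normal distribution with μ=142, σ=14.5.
156.4196

We have X ~ Normal(μ=142, σ=14.5).

We want to find x such that P(X ≤ x) = 0.84.

This is the 84th percentile, which means 84% of values fall below this point.

Using the inverse CDF (quantile function):
x = F⁻¹(0.84) = 156.4196

Verification: P(X ≤ 156.4196) = 0.84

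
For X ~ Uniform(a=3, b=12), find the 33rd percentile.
5.9700

We have X ~ Uniform(a=3, b=12).

We want to find x such that P(X ≤ x) = 0.33.

This is the 33rd percentile, which means 33% of values fall below this point.

Using the inverse CDF (quantile function):
x = F⁻¹(0.33) = 5.9700

Verification: P(X ≤ 5.9700) = 0.33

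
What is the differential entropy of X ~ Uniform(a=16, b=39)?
3.1355 nats

We have X ~ Uniform(a=16, b=39).

The differential entropy measures the uncertainty or information content of the distribution.

For a Uniform distribution with a=16, b=39:
h(X) = 3.1355 nats

(In bits, this would be 4.5236 bits.)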